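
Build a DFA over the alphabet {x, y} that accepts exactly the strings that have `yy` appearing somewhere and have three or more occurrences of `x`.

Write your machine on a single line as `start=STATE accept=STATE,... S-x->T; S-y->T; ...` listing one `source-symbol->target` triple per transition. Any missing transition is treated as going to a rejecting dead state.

start=A; accept=L; A-x->B; A-y->C; B-x->D; B-y->E; C-x->B; C-y->F; D-x->G; D-y->H; E-x->D; E-y->I; F-x->I; F-y->F; G-x->G; G-y->J; H-x->G; H-y->K; I-x->K; I-y->I; J-x->G; J-y->L; K-x->L; K-y->K; L-x->L; L-y->L

Handle the two conditions separately and then intersect. The first has 3 states tracking whether and how much of `yy` has been seen; the second has 5 states tracking the count of `x`s, saturating at 4. A product state is a pair (one from each), accepting exactly when both do. Equivalent product states are then merged.
With 12 states:
       x  y 
>  A   B  C 
   B   D  E 
   C   B  F 
   D   G  H 
   E   D  I 
   F   I  F 
   G   G  J 
   H   G  K 
   I   K  I 
   J   G  L 
   K   L  K 
 * L   L  L 
(> = start, * = accepting)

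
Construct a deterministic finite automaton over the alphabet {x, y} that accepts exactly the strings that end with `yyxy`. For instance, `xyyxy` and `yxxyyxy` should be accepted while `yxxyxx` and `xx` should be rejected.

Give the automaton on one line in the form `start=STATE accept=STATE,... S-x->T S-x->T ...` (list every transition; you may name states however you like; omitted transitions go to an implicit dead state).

start=S0 accept=S4 S0-x->S0 S0-y->S1 S1-x->S0 S1-y->S2 S2-x->S3 S2-y->S2 S3-x->S0 S3-y->S4 S4-x->S0 S4-y->S2

Remember how much of `yyxy` the current input suffix matches. State S0 means no match yet; S1 means the last symbol is `y`; S2 means the last 2 symbols are `yy`; S3 means the last 3 symbols are `yyx`; S4 means the last 4 symbols are `yyxy`. Only S4 accepts. On a mismatch, fall back to the longest proper suffix that is still a prefix of `yyxy`.
A 5-state machine:
        x   y  
>  S0   S0  S1 
   S1   S0  S2 
   S2   S3  S2 
   S3   S0  S4 
 * S4   S0  S2 
(> = start, * = accepting)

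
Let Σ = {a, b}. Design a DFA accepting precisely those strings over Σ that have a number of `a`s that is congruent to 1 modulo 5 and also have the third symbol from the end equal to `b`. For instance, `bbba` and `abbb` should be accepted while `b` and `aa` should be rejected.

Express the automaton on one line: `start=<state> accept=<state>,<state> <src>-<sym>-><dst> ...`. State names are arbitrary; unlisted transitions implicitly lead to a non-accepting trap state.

Build one automaton per condition and run them in lockstep. One (5 states) tracks the count of `a`s modulo 5; the other (15 states) tracks the last 3 symbols read. Each combined state is a pair, one component from each; accept when both components accept. Minimizing collapses redundant product states.
16 states suffice.
          a    b  
>  q0     q1   q2 
   q1     q3   q4 
   q2     q5   q6 
   q3     q7   q3 
   q4     q3   q8 
   q5     q3   q9 
   q6    q10   q6 
   q7    q11   q7 
   q8     q3  q12 
 * q9     q3   q8 
 * q10    q3   q9 
   q11    q0  q13 
 * q12    q3  q12 
   q13   q14  q13 
   q14   q15   q2 
 * q15    q3   q4 
(> = start, * = accepting)

start=q0 accept=q9,q10,q12,q15 q0-a->q1 q0-b->q2 q1-a->q3 q1-b->q4 q2-a->q5 q2-b->q6 q3-a->q7 q3-b->q3 q4-a->q3 q4-b->q8 q5-a->q3 q5-b->q9 q6-a->q10 q6-b->q6 q7-a->q11 q7-b->q7 q8-a->q3 q8-b->q12 q9-a->q3 q9-b->q8 q10-a->q3 q10-b->q9 q11-a->q0 q11-b->q13 q12-a->q3 q12-b->q12 q13-a->q14 q13-b->q13 q14-a->q15 q14-b->q2 q15-a->q3 q15-b->q4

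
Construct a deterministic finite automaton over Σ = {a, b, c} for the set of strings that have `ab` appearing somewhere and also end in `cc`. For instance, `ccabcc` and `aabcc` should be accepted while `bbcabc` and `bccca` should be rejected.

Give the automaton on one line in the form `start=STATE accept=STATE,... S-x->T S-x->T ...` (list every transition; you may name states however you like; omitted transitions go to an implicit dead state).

start=S0 accept=S4 S0-a->S1 S0-b->S0 S0-c->S0 S1-a->S1 S1-b->S2 S1-c->S0 S2-a->S2 S2-b->S2 S2-c->S3 S3-a->S2 S3-b->S2 S3-c->S4 S4-a->S2 S4-b->S2 S4-c->S4

Run two small machines in parallel and take their product. The first has 3 states tracking whether and how much of `ab` has been seen; the second has 3 states tracking how much of the suffix `cc` has currently been matched. A product state is a pair (one from each), accepting exactly when both do. Equivalent product states are then merged.
5 states suffice.
        a   b   c  
>  S0   S1  S0  S0 
   S1   S1  S2  S0 
   S2   S2  S2  S3 
   S3   S2  S2  S4 
 * S4   S2  S2  S4 
(> = start, * = accepting)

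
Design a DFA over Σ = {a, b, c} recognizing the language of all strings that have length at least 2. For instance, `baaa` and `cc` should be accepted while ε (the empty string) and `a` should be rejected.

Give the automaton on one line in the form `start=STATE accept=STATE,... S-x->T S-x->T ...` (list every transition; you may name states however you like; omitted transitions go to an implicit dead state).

We only need to distinguish lengths 0, 1, …, 2, and '>2'. Chain S0 → S1 → S2 → S3 on every symbol, with S3 looping. Accepting states: {S2, S3}.
        a   b   c  
>  S0   S1  S1  S1 
   S1   S2  S2  S2 
 * S2   S3  S3  S3 
 * S3   S3  S3  S3 
(> = start, * = accepting)

start=S0 accept=S2,S3 S0-a->S1 S0-b->S1 S0-c->S1 S1-a->S2 S1-b->S2 S1-c->S2 S2-a->S3 S2-b->S3 S2-c->S3 S3-a->S3 S3-b->S3 S3-c->S3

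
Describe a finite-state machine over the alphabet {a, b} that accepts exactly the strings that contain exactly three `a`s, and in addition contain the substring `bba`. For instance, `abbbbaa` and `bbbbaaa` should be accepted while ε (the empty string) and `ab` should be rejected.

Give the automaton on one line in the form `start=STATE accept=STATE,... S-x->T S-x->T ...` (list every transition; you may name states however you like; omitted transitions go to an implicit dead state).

start=q0 accept=q10 q0-a->q1 q0-b->q2 q1-a->q3 q1-b->q4 q2-a->q1 q2-b->q5 q3-a->q6 q3-b->q7 q4-a->q3 q4-b->q8 q5-a->q8 q5-b->q5 q6-a->q6 q6-b->q6 q7-a->q6 q7-b->q9 q8-a->q9 q8-b->q8 q9-a->q10 q9-b->q9 q10-a->q6 q10-b->q10

Handle the two conditions separately and then intersect. The first has 5 states tracking the count of `a`s, saturating at 4; the second has 4 states tracking whether and how much of `bba` has been seen. A product state is a pair (one from each), accepting exactly when both do. Equivalent product states are then merged.
11 states suffice.
          a    b  
>  q0     q1   q2 
   q1     q3   q4 
   q2     q1   q5 
   q3     q6   q7 
   q4     q3   q8 
   q5     q8   q5 
   q6     q6   q6 
   q7     q6   q9 
   q8     q9   q8 
   q9    q10   q9 
 * q10    q6  q10 
(> = start, * = accepting)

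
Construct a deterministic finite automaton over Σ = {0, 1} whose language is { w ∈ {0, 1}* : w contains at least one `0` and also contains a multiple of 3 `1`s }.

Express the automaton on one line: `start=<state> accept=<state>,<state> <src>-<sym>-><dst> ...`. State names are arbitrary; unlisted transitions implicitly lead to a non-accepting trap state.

start=q0 accept=q1 q0-0->q1 q0-1->q2 q1-0->q1 q1-1->q3 q2-0->q3 q2-1->q4 q3-0->q3 q3-1->q5 q4-0->q5 q4-1->q0 q5-0->q5 q5-1->q1

Run two small machines in parallel and take their product. The first has 3 states tracking the count of `0`s, saturating at 2; the second has 3 states tracking the count of `1`s modulo 3. A product state is a pair (one from each), accepting exactly when both do. Equivalent product states are then merged.
        0   1  
>  q0   q1  q2 
 * q1   q1  q3 
   q2   q3  q4 
   q3   q3  q5 
   q4   q5  q0 
   q5   q5  q1 
(> = start, * = accepting)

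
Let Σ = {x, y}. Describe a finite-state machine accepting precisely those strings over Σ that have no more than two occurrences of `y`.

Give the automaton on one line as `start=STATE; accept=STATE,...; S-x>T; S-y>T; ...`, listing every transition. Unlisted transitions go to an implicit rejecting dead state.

start=S0; accept=S0,S1,S2; S0-x>S0; S0-y>S1; S1-x>S1; S1-y>S2; S2-x>S2; S2-y>S3; S3-x>S3; S3-y>S3

Only the number of `y`s matters, and only up to 3. Make a chain S0 → S1 → S2 → S3 advanced by each `y` (with S3 absorbing); every other symbol self-loops. The accepting set is {S0, S1, S2}.
A 4-state machine:
        x   y  
>* S0   S0  S1 
 * S1   S1  S2 
 * S2   S2  S3 
   S3   S3  S3 
(> = start, * = accepting)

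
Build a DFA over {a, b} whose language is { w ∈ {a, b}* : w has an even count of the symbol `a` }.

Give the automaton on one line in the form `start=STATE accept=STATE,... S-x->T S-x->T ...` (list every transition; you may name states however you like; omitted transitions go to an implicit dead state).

start=S0 accept=S0 S0-a->S1 S0-b->S0 S1-a->S0 S1-b->S1

The only thing that matters is how many `a`s have appeared, reduced mod 2. Use one state per residue: S0 for 0, …, S1 for 1. Reading `a` moves to the next residue; anything else stays put. S0 is accepting.
With 2 states:
        a   b  
>* S0   S1  S0 
   S1   S0  S1 
(> = start, * = accepting)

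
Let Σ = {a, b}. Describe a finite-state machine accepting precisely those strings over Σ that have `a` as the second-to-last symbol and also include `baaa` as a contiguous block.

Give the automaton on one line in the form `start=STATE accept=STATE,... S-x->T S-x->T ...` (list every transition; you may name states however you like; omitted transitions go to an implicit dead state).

start=S0 accept=S4,S5 S0-a->S0 S0-b->S1 S1-a->S2 S1-b->S1 S2-a->S3 S2-b->S1 S3-a->S4 S3-b->S1 S4-a->S4 S4-b->S5 S5-a->S6 S5-b->S7 S6-a->S4 S6-b->S5 S7-a->S6 S7-b->S7

Build one automaton per condition and run them in lockstep. One (7 states) tracks the last 2 symbols read; the other (5 states) tracks whether and how much of `baaa` has been seen. Each combined state is a pair, one component from each; accept when both components accept. Equivalent product states are then merged.
With 8 states:
        a   b  
>  S0   S0  S1 
   S1   S2  S1 
   S2   S3  S1 
   S3   S4  S1 
 * S4   S4  S5 
 * S5   S6  S7 
   S6   S4  S5 
   S7   S6  S7 
(> = start, * = accepting)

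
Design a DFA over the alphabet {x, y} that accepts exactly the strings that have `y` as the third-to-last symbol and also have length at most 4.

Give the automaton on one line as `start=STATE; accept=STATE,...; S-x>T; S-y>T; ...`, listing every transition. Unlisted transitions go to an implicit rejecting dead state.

start=A; accept=H,I; A-x>B; A-y>C; B-x>D; B-y>E; C-x>F; C-y>G; D-x>D; D-y>D; E-x>F; E-y>F; F-x>H; F-y>H; G-x>I; G-y>I; H-x>D; H-y>D; I-x>H; I-y>H

Build one automaton per condition and run them in lockstep. One (15 states) tracks the last 3 symbols read; the other (6 states) tracks the input length, saturating at 5. Each combined state is a pair, one component from each; accept when both components accept. Minimizing collapses redundant product states.
       x  y 
>  A   B  C 
   B   D  E 
   C   F  G 
   D   D  D 
   E   F  F 
   F   H  H 
   G   I  I 
 * H   D  D 
 * I   H  H 
(> = start, * = accepting)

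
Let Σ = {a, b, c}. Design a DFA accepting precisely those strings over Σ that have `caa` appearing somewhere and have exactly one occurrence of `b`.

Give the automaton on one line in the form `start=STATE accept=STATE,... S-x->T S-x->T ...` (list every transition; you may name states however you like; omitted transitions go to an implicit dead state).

Run two small machines in parallel and take their product. One (4 states) tracks whether and how much of `caa` has been seen; the other (3 states) tracks the count of `b`s, saturating at 2. Each combined state is a pair, one component from each; accept when both components accept.
          a    b    c  
>  q0     q0   q1   q2 
   q1     q1   q3   q4 
   q2     q5   q1   q2 
   q3     q3   q3   q6 
   q4     q7   q3   q4 
   q5     q8   q1   q2 
   q6     q9   q3   q6 
   q7    q10   q3   q4 
   q8     q8  q10   q8 
   q9    q11   q3   q6 
 * q10   q10  q11  q10 
   q11   q11  q11  q11 
(> = start, * = accepting)

start=q0 accept=q10 q0-a->q0 q0-b->q1 q0-c->q2 q1-a->q1 q1-b->q3 q1-c->q4 q2-a->q5 q2-b->q1 q2-c->q2 q3-a->q3 q3-b->q3 q3-c->q6 q4-a->q7 q4-b->q3 q4-c->q4 q5-a->q8 q5-b->q1 q5-c->q2 q6-a->q9 q6-b->q3 q6-c->q6 q7-a->q10 q7-b->q3 q7-c->q4 q8-a->q8 q8-b->q10 q8-c->q8 q9-a->q11 q9-b->q3 q9-c->q6 q10-a->q10 q10-b->q11 q10-c->q10 q11-a->q11 q11-b->q11 q11-c->q11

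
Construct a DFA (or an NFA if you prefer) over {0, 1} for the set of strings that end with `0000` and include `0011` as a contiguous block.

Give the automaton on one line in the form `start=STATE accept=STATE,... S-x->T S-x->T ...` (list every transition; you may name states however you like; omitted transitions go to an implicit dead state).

start=s0 accept=s8 s0-0->s1 s0-1->s0 s1-0->s2 s1-1->s0 s2-0->s2 s2-1->s3 s3-0->s1 s3-1->s4 s4-0->s5 s4-1->s4 s5-0->s6 s5-1->s4 s6-0->s7 s6-1->s4 s7-0->s8 s7-1->s4 s8-0->s8 s8-1->s4

Run two small machines in parallel and take their product. One (5 states) tracks how much of the suffix `0000` has currently been matched; the other (5 states) tracks whether and how much of `0011` has been seen. Each combined state is a pair, one component from each; accept when both components accept. Minimizing collapses redundant product states.
A 9-state machine:
        0   1  
>  s0   s1  s0 
   s1   s2  s0 
   s2   s2  s3 
   s3   s1  s4 
   s4   s5  s4 
   s5   s6  s4 
   s6   s7  s4 
   s7   s8  s4 
 * s8   s8  s4 
(> = start, * = accepting)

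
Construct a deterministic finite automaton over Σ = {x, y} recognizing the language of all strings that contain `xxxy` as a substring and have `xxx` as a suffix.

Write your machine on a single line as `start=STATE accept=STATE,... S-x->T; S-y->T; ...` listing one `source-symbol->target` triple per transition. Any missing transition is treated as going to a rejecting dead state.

Handle the two conditions separately and then intersect. One (5 states) tracks whether and how much of `xxxy` has been seen; the other (4 states) tracks how much of the suffix `xxx` has currently been matched. Each combined state is a pair, one component from each; accept when both components accept.
       x  y 
>  A   B  A 
   B   C  A 
   C   D  A 
   D   D  E 
   E   F  E 
   F   G  E 
   G   H  E 
 * H   H  E 
(> = start, * = accepting)

start=A; accept=H; A-x->B; A-y->A; B-x->C; B-y->A; C-x->D; C-y->A; D-x->D; D-y->E; E-x->F; E-y->E; F-x->G; F-y->E; G-x->H; G-y->E; H-x->H; H-y->E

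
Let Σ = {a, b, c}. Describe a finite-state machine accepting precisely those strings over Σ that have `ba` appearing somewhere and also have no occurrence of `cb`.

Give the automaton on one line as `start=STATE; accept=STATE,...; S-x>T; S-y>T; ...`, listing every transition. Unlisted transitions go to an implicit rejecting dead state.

start=q0; accept=q3,q5; q0-a>q0; q0-b>q1; q0-c>q2; q1-a>q3; q1-b>q1; q1-c>q2; q2-a>q0; q2-b>q4; q2-c>q2; q3-a>q3; q3-b>q3; q3-c>q5; q4-a>q4; q4-b>q4; q4-c>q4; q5-a>q3; q5-b>q4; q5-c>q5

Handle the two conditions separately and then intersect. One (3 states) tracks whether and how much of `ba` has been seen; the other (3 states) tracks partial matches of the forbidden pattern `cb`. Each combined state is a pair, one component from each; accept when both components accept. Equivalent product states are then merged.
        a   b   c  
>  q0   q0  q1  q2 
   q1   q3  q1  q2 
   q2   q0  q4  q2 
 * q3   q3  q3  q5 
   q4   q4  q4  q4 
 * q5   q3  q4  q5 
(> = start, * = accepting)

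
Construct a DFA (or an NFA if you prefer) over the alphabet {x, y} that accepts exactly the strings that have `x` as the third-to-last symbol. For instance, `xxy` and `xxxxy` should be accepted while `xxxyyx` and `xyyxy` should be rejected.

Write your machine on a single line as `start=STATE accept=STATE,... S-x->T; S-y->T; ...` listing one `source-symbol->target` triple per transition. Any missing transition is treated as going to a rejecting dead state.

start=s0; accept=s7,s8,s9,s10; s0-x->s1; s0-y->s2; s1-x->s3; s1-y->s4; s2-x->s5; s2-y->s6; s3-x->s7; s3-y->s8; s4-x->s9; s4-y->s10; s5-x->s11; s5-y->s12; s6-x->s13; s6-y->s14; s7-x->s7; s7-y->s8; s8-x->s9; s8-y->s10; s9-x->s11; s9-y->s12; s10-x->s13; s10-y->s14; s11-x->s7; s11-y->s8; s12-x->s9; s12-y->s10; s13-x->s11; s13-y->s12; s14-x->s13; s14-y->s14

Because acceptance depends on a position counted from the end, the machine has to buffer the most recent 3 symbols. Make each state the string of the last up-to-3 symbols read; on input `x` shift the window left and append `x`. Accept when the buffered window has length 3 and begins with `x`.
15 states suffice.
          x    y  
>  s0     s1   s2 
   s1     s3   s4 
   s2     s5   s6 
   s3     s7   s8 
   s4     s9  s10 
   s5    s11  s12 
   s6    s13  s14 
 * s7     s7   s8 
 * s8     s9  s10 
 * s9    s11  s12 
 * s10   s13  s14 
   s11    s7   s8 
   s12    s9  s10 
   s13   s11  s12 
   s14   s13  s14 
(> = start, * = accepting)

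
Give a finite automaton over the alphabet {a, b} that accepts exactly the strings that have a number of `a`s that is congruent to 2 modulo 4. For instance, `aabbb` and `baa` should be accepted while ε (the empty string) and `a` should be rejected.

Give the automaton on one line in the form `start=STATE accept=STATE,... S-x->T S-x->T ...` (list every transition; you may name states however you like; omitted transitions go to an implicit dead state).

The only thing that matters is how many `a`s have appeared, reduced mod 4. Use one state per residue: S0 for 0, …, S3 for 3. Reading `a` moves to the next residue; anything else stays put. S2 is accepting.
With 4 states:
        a   b  
>  S0   S1  S0 
   S1   S2  S1 
 * S2   S3  S2 
   S3   S0  S3 
(> = start, * = accepting)

start=S0 accept=S2 S0-a->S1 S0-b->S0 S1-a->S2 S1-b->S1 S2-a->S3 S2-b->S2 S3-a->S0 S3-b->S3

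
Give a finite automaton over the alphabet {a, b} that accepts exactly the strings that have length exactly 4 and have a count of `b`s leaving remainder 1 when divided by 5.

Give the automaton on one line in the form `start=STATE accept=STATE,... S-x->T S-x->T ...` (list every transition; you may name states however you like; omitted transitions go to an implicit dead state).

Run two small machines in parallel and take their product. One (6 states) tracks the input length, saturating at 5; the other (5 states) tracks the count of `b`s modulo 5. Each combined state is a pair, one component from each; accept when both components accept.
With 20 states:
          a    b  
>  q0     q1   q2 
   q1     q3   q4 
   q2     q4   q5 
   q3     q6   q7 
   q4     q7   q8 
   q5     q8   q9 
   q6    q10  q11 
   q7    q11  q12 
   q8    q12  q13 
   q9    q13  q14 
   q10   q15  q16 
 * q11   q16  q17 
   q12   q17  q18 
   q13   q18  q19 
   q14   q19  q15 
   q15   q15  q16 
   q16   q16  q17 
   q17   q17  q18 
   q18   q18  q19 
   q19   q19  q15 
(> = start, * = accepting)

start=q0 accept=q11 q0-a->q1 q0-b->q2 q1-a->q3 q1-b->q4 q2-a->q4 q2-b->q5 q3-a->q6 q3-b->q7 q4-a->q7 q4-b->q8 q5-a->q8 q5-b->q9 q6-a->q10 q6-b->q11 q7-a->q11 q7-b->q12 q8-a->q12 q8-b->q13 q9-a->q13 q9-b->q14 q10-a->q15 q10-b->q16 q11-a->q16 q11-b->q17 q12-a->q17 q12-b->q18 q13-a->q18 q13-b->q19 q14-a->q19 q14-b->q15 q15-a->q15 q15-b->q16 q16-a->q16 q16-b->q17 q17-a->q17 q17-b->q18 q18-a->q18 q18-b->q19 q19-a->q19 q19-b->q15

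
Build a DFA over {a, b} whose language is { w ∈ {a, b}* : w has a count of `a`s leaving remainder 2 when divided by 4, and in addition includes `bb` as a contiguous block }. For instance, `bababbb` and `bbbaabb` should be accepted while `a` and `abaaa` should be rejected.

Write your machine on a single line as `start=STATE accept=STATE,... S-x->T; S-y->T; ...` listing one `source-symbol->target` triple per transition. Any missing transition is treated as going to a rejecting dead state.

Run two small machines in parallel and take their product. The first has 4 states tracking the count of `a`s modulo 4; the second has 3 states tracking whether and how much of `bb` has been seen. A product state is a pair (one from each), accepting exactly when both do.
A 12-state machine:
          a    b  
>  q0     q1   q2 
   q1     q3   q4 
   q2     q1   q5 
   q3     q6   q7 
   q4     q3   q8 
   q5     q8   q5 
   q6     q0   q9 
   q7     q6  q10 
   q8    q10   q8 
   q9     q0  q11 
 * q10   q11  q10 
   q11    q5  q11 
(> = start, * = accepting)

start=q0; accept=q10; q0-a->q1; q0-b->q2; q1-a->q3; q1-b->q4; q2-a->q1; q2-b->q5; q3-a->q6; q3-b->q7; q4-a->q3; q4-b->q8; q5-a->q8; q5-b->q5; q6-a->q0; q6-b->q9; q7-a->q6; q7-b->q10; q8-a->q10; q8-b->q8; q9-a->q0; q9-b->q11; q10-a->q11; q10-b->q10; q11-a->q5; q11-b->q11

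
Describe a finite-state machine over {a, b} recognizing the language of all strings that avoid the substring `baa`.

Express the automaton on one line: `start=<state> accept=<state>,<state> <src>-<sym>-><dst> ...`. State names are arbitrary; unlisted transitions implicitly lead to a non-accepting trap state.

start=q0 accept=q0,q1,q2 q0-a->q0 q0-b->q1 q1-a->q2 q1-b->q1 q2-a->q3 q2-b->q1 q3-a->q3 q3-b->q3

Track partial matches of the forbidden pattern `baa`. State q3 is a dead state reached once `baa` has occurred; every other state accepts. q0 means no part of `baa` is currently matched.
With 4 states:
        a   b  
>* q0   q0  q1 
 * q1   q2  q1 
 * q2   q3  q1 
   q3   q3  q3 
(> = start, * = accepting)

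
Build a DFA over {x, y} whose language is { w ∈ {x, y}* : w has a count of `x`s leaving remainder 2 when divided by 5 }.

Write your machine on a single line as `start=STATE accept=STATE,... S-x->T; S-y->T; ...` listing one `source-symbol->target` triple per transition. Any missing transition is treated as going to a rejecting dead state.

start=q0; accept=q2; q0-x->q1; q0-y->q0; q1-x->q2; q1-y->q1; q2-x->q3; q2-y->q2; q3-x->q4; q3-y->q3; q4-x->q0; q4-y->q4

Keep the running count of `x`s modulo 5: each `x` advances along the cycle q0 → q1 → q2 → q3 → q4 → q0 while other symbols loop. Accept at q2.
        x   y  
>  q0   q1  q0 
   q1   q2  q1 
 * q2   q3  q2 
   q3   q4  q3 
   q4   q0  q4 
(> = start, * = accepting)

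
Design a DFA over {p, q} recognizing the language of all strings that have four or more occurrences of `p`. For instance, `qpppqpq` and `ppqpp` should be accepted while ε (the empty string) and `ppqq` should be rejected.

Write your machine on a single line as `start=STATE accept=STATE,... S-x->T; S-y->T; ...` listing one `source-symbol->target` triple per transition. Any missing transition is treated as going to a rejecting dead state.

start=A; accept=E,F; A-p->B; A-q->A; B-p->C; B-q->B; C-p->D; C-q->C; D-p->E; D-q->D; E-p->F; E-q->E; F-p->F; F-q->F

Count `p`s, saturating at 5: states A through E mean 0 through 4 `p`s seen; F means more than 4. Each `p` increments (capped at F); other symbols loop. Accept from {E, F}.
With 6 states:
       p  q 
>  A   B  A 
   B   C  B 
   C   D  C 
   D   E  D 
 * E   F  E 
 * F   F  F 
(> = start, * = accepting)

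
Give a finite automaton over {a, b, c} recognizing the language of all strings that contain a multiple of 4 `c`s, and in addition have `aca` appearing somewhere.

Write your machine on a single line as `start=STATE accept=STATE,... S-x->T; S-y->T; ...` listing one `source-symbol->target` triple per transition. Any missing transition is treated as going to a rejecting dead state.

start=q0; accept=q15; q0-a->q1; q0-b->q0; q0-c->q2; q1-a->q1; q1-b->q0; q1-c->q3; q2-a->q4; q2-b->q2; q2-c->q5; q3-a->q6; q3-b->q2; q3-c->q5; q4-a->q4; q4-b->q2; q4-c->q7; q5-a->q8; q5-b->q5; q5-c->q9; q6-a->q6; q6-b->q6; q6-c->q10; q7-a->q10; q7-b->q5; q7-c->q9; q8-a->q8; q8-b->q5; q8-c->q11; q9-a->q12; q9-b->q9; q9-c->q0; q10-a->q10; q10-b->q10; q10-c->q13; q11-a->q13; q11-b->q9; q11-c->q0; q12-a->q12; q12-b->q9; q12-c->q14; q13-a->q13; q13-b->q13; q13-c->q15; q14-a->q15; q14-b->q0; q14-c->q2; q15-a->q15; q15-b->q15; q15-c->q6

Run two small machines in parallel and take their product. One (4 states) tracks the count of `c`s modulo 4; the other (4 states) tracks whether and how much of `aca` has been seen. Each combined state is a pair, one component from each; accept when both components accept.
A 16-state machine:
          a    b    c  
>  q0     q1   q0   q2 
   q1     q1   q0   q3 
   q2     q4   q2   q5 
   q3     q6   q2   q5 
   q4     q4   q2   q7 
   q5     q8   q5   q9 
   q6     q6   q6  q10 
   q7    q10   q5   q9 
   q8     q8   q5  q11 
   q9    q12   q9   q0 
   q10   q10  q10  q13 
   q11   q13   q9   q0 
   q12   q12   q9  q14 
   q13   q13  q13  q15 
   q14   q15   q0   q2 
 * q15   q15  q15   q6 
(> = start, * = accepting)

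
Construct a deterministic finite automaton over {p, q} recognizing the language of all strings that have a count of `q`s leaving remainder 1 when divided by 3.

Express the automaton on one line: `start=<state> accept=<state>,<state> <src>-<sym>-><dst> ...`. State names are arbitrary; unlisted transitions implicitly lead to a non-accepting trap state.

start=S0 accept=S1 S0-p->S0 S0-q->S1 S1-p->S1 S1-q->S2 S2-p->S2 S2-q->S0

Keep the running count of `q`s modulo 3: each `q` advances along the cycle S0 → S1 → S2 → S0 while other symbols loop. Accept at S1.
        p   q  
>  S0   S0  S1 
 * S1   S1  S2 
   S2   S2  S0 
(> = start, * = accepting)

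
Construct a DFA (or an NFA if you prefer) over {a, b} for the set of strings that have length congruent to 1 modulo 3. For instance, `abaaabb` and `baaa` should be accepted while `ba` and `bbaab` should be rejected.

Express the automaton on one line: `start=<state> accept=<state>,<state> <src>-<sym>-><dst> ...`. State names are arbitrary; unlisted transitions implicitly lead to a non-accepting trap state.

start=S0 accept=S1 S0-a->S1 S0-b->S1 S1-a->S2 S1-b->S2 S2-a->S0 S2-b->S0

Count input length modulo 3: every symbol advances one step around the cycle S0 → S1 → S2 → S0. Accept at S1.
With 3 states:
        a   b  
>  S0   S1  S1 
 * S1   S2  S2 
   S2   S0  S0 
(> = start, * = accepting)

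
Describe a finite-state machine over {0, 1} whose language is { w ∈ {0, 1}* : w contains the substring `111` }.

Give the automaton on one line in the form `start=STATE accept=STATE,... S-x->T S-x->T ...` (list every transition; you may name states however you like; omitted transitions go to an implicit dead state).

start=S0 accept=S3 S0-0->S0 S0-1->S1 S1-0->S0 S1-1->S2 S2-0->S0 S2-1->S3 S3-0->S3 S3-1->S3

States S0..S2 record the length of the longest prefix of `111` that matches the current input suffix. Reaching S3 means `111` has been seen, and we stay there forever. Accept from S3.
With 4 states:
        0   1  
>  S0   S0  S1 
   S1   S0  S2 
   S2   S0  S3 
 * S3   S3  S3 
(> = start, * = accepting)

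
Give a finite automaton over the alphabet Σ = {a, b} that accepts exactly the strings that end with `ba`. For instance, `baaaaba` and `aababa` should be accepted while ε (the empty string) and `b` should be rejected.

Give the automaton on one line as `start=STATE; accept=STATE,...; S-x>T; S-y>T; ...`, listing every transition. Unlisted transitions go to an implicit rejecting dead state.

start=S0; accept=S2; S0-a>S0; S0-b>S1; S1-a>S2; S1-b>S1; S2-a>S0; S2-b>S1

Let each state record the length of the longest suffix of the input read so far that is also a prefix of `ba`. S1 means the last symbol is `b`; S2 means the last 2 symbols are `ba`. Accept only at S2, where the string currently ends in `ba`.
        a   b  
>  S0   S0  S1 
   S1   S2  S1 
 * S2   S0  S1 
(> = start, * = accepting)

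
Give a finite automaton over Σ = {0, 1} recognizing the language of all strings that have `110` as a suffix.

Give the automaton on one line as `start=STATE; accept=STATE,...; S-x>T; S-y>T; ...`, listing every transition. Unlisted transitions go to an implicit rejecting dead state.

Let each state record the length of the longest suffix of the input read so far that is also a prefix of `110`. q1 means the last symbol is `1`; q2 means the last 2 symbols are `11`; q3 means the last 3 symbols are `110`. Accept only at q3, where the string currently ends in `110`.
With 4 states:
        0   1  
>  q0   q0  q1 
   q1   q0  q2 
   q2   q3  q2 
 * q3   q0  q1 
(> = start, * = accepting)

start=q0; accept=q3; q0-0>q0; q0-1>q1; q1-0>q0; q1-1>q2; q2-0>q3; q2-1>q2; q3-0>q0; q3-1>q1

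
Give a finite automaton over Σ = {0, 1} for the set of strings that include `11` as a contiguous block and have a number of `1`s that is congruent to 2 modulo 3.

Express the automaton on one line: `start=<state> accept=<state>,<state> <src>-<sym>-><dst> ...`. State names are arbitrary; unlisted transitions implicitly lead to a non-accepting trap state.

start=s0 accept=s3 s0-0->s0 s0-1->s1 s1-0->s2 s1-1->s3 s2-0->s2 s2-1->s4 s3-0->s3 s3-1->s5 s4-0->s6 s4-1->s5 s5-0->s5 s5-1->s7 s6-0->s6 s6-1->s8 s7-0->s7 s7-1->s3 s8-0->s0 s8-1->s7

Handle the two conditions separately and then intersect. One (3 states) tracks whether and how much of `11` has been seen; the other (3 states) tracks the count of `1`s modulo 3. Each combined state is a pair, one component from each; accept when both components accept.
9 states suffice.
        0   1  
>  s0   s0  s1 
   s1   s2  s3 
   s2   s2  s4 
 * s3   s3  s5 
   s4   s6  s5 
   s5   s5  s7 
   s6   s6  s8 
   s7   s7  s3 
   s8   s0  s7 
(> = start, * = accepting)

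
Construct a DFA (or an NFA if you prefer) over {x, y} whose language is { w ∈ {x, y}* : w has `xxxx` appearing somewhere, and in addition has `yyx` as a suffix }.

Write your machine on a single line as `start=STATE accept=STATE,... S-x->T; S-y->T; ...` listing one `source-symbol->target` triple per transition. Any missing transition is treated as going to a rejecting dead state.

start=s0; accept=s7; s0-x->s1; s0-y->s0; s1-x->s2; s1-y->s0; s2-x->s3; s2-y->s0; s3-x->s4; s3-y->s0; s4-x->s4; s4-y->s5; s5-x->s4; s5-y->s6; s6-x->s7; s6-y->s6; s7-x->s4; s7-y->s5

Handle the two conditions separately and then intersect. The first has 5 states tracking whether and how much of `xxxx` has been seen; the second has 4 states tracking how much of the suffix `yyx` has currently been matched. A product state is a pair (one from each), accepting exactly when both do. After merging equivalent states the machine shrinks.
With 8 states:
        x   y  
>  s0   s1  s0 
   s1   s2  s0 
   s2   s3  s0 
   s3   s4  s0 
   s4   s4  s5 
   s5   s4  s6 
   s6   s7  s6 
 * s7   s4  s5 
(> = start, * = accepting)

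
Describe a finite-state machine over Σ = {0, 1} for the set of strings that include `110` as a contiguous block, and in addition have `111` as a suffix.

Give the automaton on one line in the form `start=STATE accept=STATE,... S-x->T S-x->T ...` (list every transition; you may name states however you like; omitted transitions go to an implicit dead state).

start=S0 accept=S6 S0-0->S0 S0-1->S1 S1-0->S0 S1-1->S2 S2-0->S3 S2-1->S2 S3-0->S3 S3-1->S4 S4-0->S3 S4-1->S5 S5-0->S3 S5-1->S6 S6-0->S3 S6-1->S6

Run two small machines in parallel and take their product. One (4 states) tracks whether and how much of `110` has been seen; the other (4 states) tracks how much of the suffix `111` has currently been matched. Each combined state is a pair, one component from each; accept when both components accept. After merging equivalent states the machine shrinks.
7 states suffice.
        0   1  
>  S0   S0  S1 
   S1   S0  S2 
   S2   S3  S2 
   S3   S3  S4 
   S4   S3  S5 
   S5   S3  S6 
 * S6   S3  S6 
(> = start, * = accepting)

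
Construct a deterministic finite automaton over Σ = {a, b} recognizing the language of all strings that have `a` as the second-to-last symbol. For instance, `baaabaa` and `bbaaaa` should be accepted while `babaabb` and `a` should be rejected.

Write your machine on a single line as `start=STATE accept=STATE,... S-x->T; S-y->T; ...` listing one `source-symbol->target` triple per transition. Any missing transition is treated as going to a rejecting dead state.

start=q0; accept=q3,q4; q0-a->q1; q0-b->q2; q1-a->q3; q1-b->q4; q2-a->q5; q2-b->q6; q3-a->q3; q3-b->q4; q4-a->q5; q4-b->q6; q5-a->q3; q5-b->q4; q6-a->q5; q6-b->q6

Because acceptance depends on a position counted from the end, the machine has to buffer the most recent 2 symbols. Make each state the string of the last up-to-2 symbols read; on input `x` shift the window left and append `x`. Accept when the buffered window has length 2 and begins with `a`.
7 states suffice.
        a   b  
>  q0   q1  q2 
   q1   q3  q4 
   q2   q5  q6 
 * q3   q3  q4 
 * q4   q5  q6 
   q5   q3  q4 
   q6   q5  q6 
(> = start, * = accepting)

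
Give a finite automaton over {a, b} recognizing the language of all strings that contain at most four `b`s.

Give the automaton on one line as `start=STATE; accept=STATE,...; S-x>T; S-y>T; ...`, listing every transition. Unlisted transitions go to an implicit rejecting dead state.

start=S0; accept=S0,S1,S2,S3,S4; S0-a>S0; S0-b>S1; S1-a>S1; S1-b>S2; S2-a>S2; S2-b>S3; S3-a>S3; S3-b>S4; S4-a>S4; S4-b>S5; S5-a>S5; S5-b>S5

Count `b`s, saturating at 5: states S0 through S4 mean 0 through 4 `b`s seen; S5 means more than 4. Each `b` increments (capped at S5); other symbols loop. Accept from {S0, S1, S2, S3, S4}.
        a   b  
>* S0   S0  S1 
 * S1   S1  S2 
 * S2   S2  S3 
 * S3   S3  S4 
 * S4   S4  S5 
   S5   S5  S5 
(> = start, * = accepting)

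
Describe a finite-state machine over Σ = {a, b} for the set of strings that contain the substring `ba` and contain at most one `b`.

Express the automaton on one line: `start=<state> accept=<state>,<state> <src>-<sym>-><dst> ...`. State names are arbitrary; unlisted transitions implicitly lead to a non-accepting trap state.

Run two small machines in parallel and take their product. The first has 3 states tracking whether and how much of `ba` has been seen; the second has 3 states tracking the count of `b`s, saturating at 2. A product state is a pair (one from each), accepting exactly when both do. Minimizing collapses redundant product states.
With 4 states:
        a   b  
>  q0   q0  q1 
   q1   q2  q3 
 * q2   q2  q3 
   q3   q3  q3 
(> = start, * = accepting)

start=q0 accept=q2 q0-a->q0 q0-b->q1 q1-a->q2 q1-b->q3 q2-a->q2 q2-b->q3 q3-a->q3 q3-b->q3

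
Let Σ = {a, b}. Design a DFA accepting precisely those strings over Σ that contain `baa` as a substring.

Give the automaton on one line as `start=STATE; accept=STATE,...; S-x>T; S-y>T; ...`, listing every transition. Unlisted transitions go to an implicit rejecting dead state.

States q0..q2 record the length of the longest prefix of `baa` that matches the current input suffix. Reaching q3 means `baa` has been seen, and we stay there forever. Accept from q3.
A 4-state machine:
        a   b  
>  q0   q0  q1 
   q1   q2  q1 
   q2   q3  q1 
 * q3   q3  q3 
(> = start, * = accepting)

start=q0; accept=q3; q0-a>q0; q0-b>q1; q1-a>q2; q1-b>q1; q2-a>q3; q2-b>q1; q3-a>q3; q3-b>q3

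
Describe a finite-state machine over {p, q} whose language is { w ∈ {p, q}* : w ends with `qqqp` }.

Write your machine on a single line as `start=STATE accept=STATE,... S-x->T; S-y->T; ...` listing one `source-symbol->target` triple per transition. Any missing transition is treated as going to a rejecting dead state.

start=A; accept=E; A-p->A; A-q->B; B-p->A; B-q->C; C-p->A; C-q->D; D-p->E; D-q->D; E-p->A; E-q->B

Remember how much of `qqqp` the current input suffix matches. State A means no match yet; B means the last symbol is `q`; C means the last 2 symbols are `qq`; D means the last 3 symbols are `qqq`; E means the last 4 symbols are `qqqp`. Only E accepts. On a mismatch, fall back to the longest proper suffix that is still a prefix of `qqqp`.
5 states suffice.
       p  q 
>  A   A  B 
   B   A  C 
   C   A  D 
   D   E  D 
 * E   A  B 
(> = start, * = accepting)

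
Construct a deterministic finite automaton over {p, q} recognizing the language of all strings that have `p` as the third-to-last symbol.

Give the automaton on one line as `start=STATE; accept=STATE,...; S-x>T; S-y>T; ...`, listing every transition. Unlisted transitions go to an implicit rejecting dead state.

Because acceptance depends on a position counted from the end, the machine has to buffer the most recent 3 symbols. Make each state the string of the last up-to-3 symbols read; on input `x` shift the window left and append `x`. Accept when the buffered window has length 3 and begins with `p`.
With 15 states:
          p    q  
>  S0     S1   S2 
   S1     S3   S4 
   S2     S5   S6 
   S3     S7   S8 
   S4     S9  S10 
   S5    S11  S12 
   S6    S13  S14 
 * S7     S7   S8 
 * S8     S9  S10 
 * S9    S11  S12 
 * S10   S13  S14 
   S11    S7   S8 
   S12    S9  S10 
   S13   S11  S12 
   S14   S13  S14 
(> = start, * = accepting)

start=S0; accept=S7,S8,S9,S10; S0-p>S1; S0-q>S2; S1-p>S3; S1-q>S4; S2-p>S5; S2-q>S6; S3-p>S7; S3-q>S8; S4-p>S9; S4-q>S10; S5-p>S11; S5-q>S12; S6-p>S13; S6-q>S14; S7-p>S7; S7-q>S8; S8-p>S9; S8-q>S10; S9-p>S11; S9-q>S12; S10-p>S13; S10-q>S14; S11-p>S7; S11-q>S8; S12-p>S9; S12-q>S10; S13-p>S11; S13-q>S12; S14-p>S13; S14-q>S14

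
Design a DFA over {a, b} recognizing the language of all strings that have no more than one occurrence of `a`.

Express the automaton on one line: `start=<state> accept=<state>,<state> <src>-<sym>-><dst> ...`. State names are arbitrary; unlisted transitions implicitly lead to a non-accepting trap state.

Count `a`s, saturating at 2: state S0 means no `a` yet, S1 means one `a` seen, S2 means more than one. Each `a` increments (capped at S2); other symbols loop. Accept from {S0, S1}.
        a   b  
>* S0   S1  S0 
 * S1   S2  S1 
   S2   S2  S2 
(> = start, * = accepting)

start=S0 accept=S0,S1 S0-a->S1 S0-b->S0 S1-a->S2 S1-b->S1 S2-a->S2 S2-b->S2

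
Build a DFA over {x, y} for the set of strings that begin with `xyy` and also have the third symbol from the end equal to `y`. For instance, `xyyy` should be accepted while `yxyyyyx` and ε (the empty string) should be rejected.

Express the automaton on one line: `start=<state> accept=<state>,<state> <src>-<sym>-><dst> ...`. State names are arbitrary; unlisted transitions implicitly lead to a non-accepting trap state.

Handle the two conditions separately and then intersect. The first has 5 states tracking whether the input so far still matches the prefix `xyy`; the second has 15 states tracking the last 3 symbols read. A product state is a pair (one from each), accepting exactly when both do.
23 states suffice.
          x    y  
>  q0     q1   q2 
   q1     q3   q4 
   q2     q5   q6 
   q3     q7   q8 
   q4     q9  q10 
   q5    q11  q12 
   q6    q13  q14 
   q7     q7   q8 
   q8     q9  q15 
   q9    q11  q12 
   q10   q16  q17 
   q11    q7   q8 
   q12    q9  q15 
   q13   q11  q12 
   q14   q13  q14 
   q15   q13  q14 
 * q16   q18  q19 
 * q17   q16  q17 
 * q18   q20  q21 
 * q19   q22  q10 
   q20   q20  q21 
   q21   q22  q10 
   q22   q18  q19 
(> = start, * = accepting)

start=q0 accept=q16,q17,q18,q19 q0-x->q1 q0-y->q2 q1-x->q3 q1-y->q4 q2-x->q5 q2-y->q6 q3-x->q7 q3-y->q8 q4-x->q9 q4-y->q10 q5-x->q11 q5-y->q12 q6-x->q13 q6-y->q14 q7-x->q7 q7-y->q8 q8-x->q9 q8-y->q15 q9-x->q11 q9-y->q12 q10-x->q16 q10-y->q17 q11-x->q7 q11-y->q8 q12-x->q9 q12-y->q15 q13-x->q11 q13-y->q12 q14-x->q13 q14-y->q14 q15-x->q13 q15-y->q14 q16-x->q18 q16-y->q19 q17-x->q16 q17-y->q17 q18-x->q20 q18-y->q21 q19-x->q22 q19-y->q10 q20-x->q20 q20-y->q21 q21-x->q22 q21-y->q10 q22-x->q18 q22-y->q19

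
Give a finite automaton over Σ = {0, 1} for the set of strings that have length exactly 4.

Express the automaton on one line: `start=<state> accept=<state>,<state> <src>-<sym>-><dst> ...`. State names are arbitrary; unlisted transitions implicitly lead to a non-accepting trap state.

start=A accept=E A-0->B A-1->B B-0->C B-1->C C-0->D C-1->D D-0->E D-1->E E-0->F E-1->F F-0->F F-1->F

Count input length up to 5: every symbol moves from A toward F, which means 'more than 4' and absorbs. Accept from {E}.
       0  1 
>  A   B  B 
   B   C  C 
   C   D  D 
   D   E  E 
 * E   F  F 
   F   F  F 
(> = start, * = accepting)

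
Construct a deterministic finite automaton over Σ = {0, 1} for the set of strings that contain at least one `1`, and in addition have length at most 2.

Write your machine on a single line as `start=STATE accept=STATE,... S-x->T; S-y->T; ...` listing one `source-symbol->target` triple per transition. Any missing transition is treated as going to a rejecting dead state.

start=q0; accept=q2,q4; q0-0->q1; q0-1->q2; q1-0->q3; q1-1->q4; q2-0->q4; q2-1->q4; q3-0->q3; q3-1->q3; q4-0->q3; q4-1->q3

Handle the two conditions separately and then intersect. One (3 states) tracks the count of `1`s, saturating at 2; the other (4 states) tracks the input length, saturating at 3. Each combined state is a pair, one component from each; accept when both components accept. Minimizing collapses redundant product states.
With 5 states:
        0   1  
>  q0   q1  q2 
   q1   q3  q4 
 * q2   q4  q4 
   q3   q3  q3 
 * q4   q3  q3 
(> = start, * = accepting)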